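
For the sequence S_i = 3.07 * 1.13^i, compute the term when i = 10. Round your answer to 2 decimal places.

S_10 = 3.07 * 1.13^10 ≈ 3.07 * 3.3946 ≈ 10.42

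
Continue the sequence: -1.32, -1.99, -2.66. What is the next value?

Differences: -1.99 - -1.32 = -0.67
This is an arithmetic sequence with common difference d = -0.67.
Next term = -2.66 + -0.67 = -3.33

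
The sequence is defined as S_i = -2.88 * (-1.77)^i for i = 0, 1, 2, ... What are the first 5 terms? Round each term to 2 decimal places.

This is a geometric sequence.
i=0: S_0 = -2.88 * (-1.77)^0 = -2.88
i=1: S_1 = -2.88 * (-1.77)^1 ≈ 5.1
i=2: S_2 = -2.88 * (-1.77)^2 ≈ -9.02
i=3: S_3 = -2.88 * (-1.77)^3 ≈ 15.97
i=4: S_4 = -2.88 * (-1.77)^4 ≈ -28.27
The first 5 terms are: [-2.88, 5.1, -9.02, 15.97, -28.27]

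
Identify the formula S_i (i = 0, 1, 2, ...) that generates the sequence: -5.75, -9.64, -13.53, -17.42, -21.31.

Check differences: -9.64 - -5.75 = -3.89
-13.53 - -9.64 = -3.89
Common difference d = -3.89.
First term a = -5.75.
Formula: S_i = -5.75 - 3.89*i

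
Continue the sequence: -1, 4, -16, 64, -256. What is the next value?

Ratios: 4 / -1 = -4.0
This is a geometric sequence with common ratio r = -4.
Next term = -256 * -4 = 1024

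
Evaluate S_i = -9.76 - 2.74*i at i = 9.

S_9 = -9.76 + -2.74*9 = -9.76 + -24.66 = -34.42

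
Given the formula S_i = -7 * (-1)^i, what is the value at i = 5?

S_5 = -7 * (-1)^5 = -7 * -1 = 7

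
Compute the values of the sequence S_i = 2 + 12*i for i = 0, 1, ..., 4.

This is an arithmetic sequence.
i=0: S_0 = 2 + 12*0 = 2
i=1: S_1 = 2 + 12*1 = 14
i=2: S_2 = 2 + 12*2 = 26
i=3: S_3 = 2 + 12*3 = 38
i=4: S_4 = 2 + 12*4 = 50
The first 5 terms are: [2, 14, 26, 38, 50]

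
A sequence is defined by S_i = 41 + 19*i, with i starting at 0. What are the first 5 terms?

This is an arithmetic sequence.
i=0: S_0 = 41 + 19*0 = 41
i=1: S_1 = 41 + 19*1 = 60
i=2: S_2 = 41 + 19*2 = 79
i=3: S_3 = 41 + 19*3 = 98
i=4: S_4 = 41 + 19*4 = 117
The first 5 terms are: [41, 60, 79, 98, 117]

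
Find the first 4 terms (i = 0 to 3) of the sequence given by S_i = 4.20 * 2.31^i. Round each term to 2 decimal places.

This is a geometric sequence.
i=0: S_0 = 4.2 * 2.31^0 = 4.2
i=1: S_1 = 4.2 * 2.31^1 ≈ 9.7
i=2: S_2 = 4.2 * 2.31^2 ≈ 22.41
i=3: S_3 = 4.2 * 2.31^3 ≈ 51.77
The first 4 terms are: [4.2, 9.7, 22.41, 51.77]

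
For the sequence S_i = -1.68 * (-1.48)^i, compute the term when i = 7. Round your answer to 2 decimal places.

S_7 = -1.68 * (-1.48)^7 ≈ -1.68 * -15.5536 ≈ 26.13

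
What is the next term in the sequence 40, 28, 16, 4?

Differences: 28 - 40 = -12
This is an arithmetic sequence with common difference d = -12.
Next term = 4 + -12 = -8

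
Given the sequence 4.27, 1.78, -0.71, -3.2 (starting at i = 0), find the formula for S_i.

Check differences: 1.78 - 4.27 = -2.49
-0.71 - 1.78 = -2.49
Common difference d = -2.49.
First term a = 4.27.
Formula: S_i = 4.27 - 2.49*i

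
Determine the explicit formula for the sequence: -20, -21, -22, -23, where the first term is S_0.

Check differences: -21 - -20 = -1
-22 - -21 = -1
Common difference d = -1.
First term a = -20.
Formula: S_i = -20 - 1*i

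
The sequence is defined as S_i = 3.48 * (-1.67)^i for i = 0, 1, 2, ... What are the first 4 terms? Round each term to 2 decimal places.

This is a geometric sequence.
i=0: S_0 = 3.48 * (-1.67)^0 = 3.48
i=1: S_1 = 3.48 * (-1.67)^1 ≈ -5.81
i=2: S_2 = 3.48 * (-1.67)^2 ≈ 9.71
i=3: S_3 = 3.48 * (-1.67)^3 ≈ -16.21
The first 4 terms are: [3.48, -5.81, 9.71, -16.21]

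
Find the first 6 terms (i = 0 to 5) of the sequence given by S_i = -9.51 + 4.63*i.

This is an arithmetic sequence.
i=0: S_0 = -9.51 + 4.63*0 = -9.51
i=1: S_1 = -9.51 + 4.63*1 = -4.88
i=2: S_2 = -9.51 + 4.63*2 = -0.25
i=3: S_3 = -9.51 + 4.63*3 = 4.38
i=4: S_4 = -9.51 + 4.63*4 = 9.01
i=5: S_5 = -9.51 + 4.63*5 = 13.64
The first 6 terms are: [-9.51, -4.88, -0.25, 4.38, 9.01, 13.64]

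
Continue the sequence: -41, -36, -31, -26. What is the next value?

Differences: -36 - -41 = 5
This is an arithmetic sequence with common difference d = 5.
Next term = -26 + 5 = -21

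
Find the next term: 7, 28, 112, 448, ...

Ratios: 28 / 7 = 4.0
This is a geometric sequence with common ratio r = 4.
Next term = 448 * 4 = 1792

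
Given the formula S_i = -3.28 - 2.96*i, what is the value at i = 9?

S_9 = -3.28 + -2.96*9 = -3.28 + -26.64 = -29.92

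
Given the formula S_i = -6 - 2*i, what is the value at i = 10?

S_10 = -6 + -2*10 = -6 + -20 = -26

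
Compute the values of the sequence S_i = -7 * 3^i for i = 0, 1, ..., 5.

This is a geometric sequence.
i=0: S_0 = -7 * 3^0 = -7
i=1: S_1 = -7 * 3^1 = -21
i=2: S_2 = -7 * 3^2 = -63
i=3: S_3 = -7 * 3^3 = -189
i=4: S_4 = -7 * 3^4 = -567
i=5: S_5 = -7 * 3^5 = -1701
The first 6 terms are: [-7, -21, -63, -189, -567, -1701]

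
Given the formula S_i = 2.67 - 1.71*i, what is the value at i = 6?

S_6 = 2.67 + -1.71*6 = 2.67 + -10.26 = -7.59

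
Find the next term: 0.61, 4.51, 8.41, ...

Differences: 4.51 - 0.61 = 3.9
This is an arithmetic sequence with common difference d = 3.9.
Next term = 8.41 + 3.9 = 12.31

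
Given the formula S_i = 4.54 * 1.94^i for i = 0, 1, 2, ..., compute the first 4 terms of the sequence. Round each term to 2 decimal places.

This is a geometric sequence.
i=0: S_0 = 4.54 * 1.94^0 = 4.54
i=1: S_1 = 4.54 * 1.94^1 ≈ 8.81
i=2: S_2 = 4.54 * 1.94^2 ≈ 17.09
i=3: S_3 = 4.54 * 1.94^3 ≈ 33.15
The first 4 terms are: [4.54, 8.81, 17.09, 33.15]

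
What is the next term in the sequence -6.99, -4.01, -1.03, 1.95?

Differences: -4.01 - -6.99 = 2.98
This is an arithmetic sequence with common difference d = 2.98.
Next term = 1.95 + 2.98 = 4.93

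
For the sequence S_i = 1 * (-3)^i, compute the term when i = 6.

S_6 = 1 * (-3)^6 = 1 * 729 = 729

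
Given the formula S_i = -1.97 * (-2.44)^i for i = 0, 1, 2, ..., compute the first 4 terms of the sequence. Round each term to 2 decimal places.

This is a geometric sequence.
i=0: S_0 = -1.97 * (-2.44)^0 = -1.97
i=1: S_1 = -1.97 * (-2.44)^1 ≈ 4.81
i=2: S_2 = -1.97 * (-2.44)^2 ≈ -11.73
i=3: S_3 = -1.97 * (-2.44)^3 ≈ 28.62
The first 4 terms are: [-1.97, 4.81, -11.73, 28.62]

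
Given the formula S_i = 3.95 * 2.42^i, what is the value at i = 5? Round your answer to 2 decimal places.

S_5 = 3.95 * 2.42^5 ≈ 3.95 * 82.9998 ≈ 327.85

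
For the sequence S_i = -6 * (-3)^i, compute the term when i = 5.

S_5 = -6 * (-3)^5 = -6 * -243 = 1458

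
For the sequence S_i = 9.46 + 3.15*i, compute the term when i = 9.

S_9 = 9.46 + 3.15*9 = 9.46 + 28.35 = 37.81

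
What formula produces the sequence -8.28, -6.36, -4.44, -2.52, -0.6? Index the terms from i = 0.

Check differences: -6.36 - -8.28 = 1.92
-4.44 - -6.36 = 1.92
Common difference d = 1.92.
First term a = -8.28.
Formula: S_i = -8.28 + 1.92*i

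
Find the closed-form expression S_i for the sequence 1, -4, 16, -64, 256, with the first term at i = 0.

Check ratios: -4 / 1 = -4.0
Common ratio r = -4.
First term a = 1.
Formula: S_i = 1 * (-4)^i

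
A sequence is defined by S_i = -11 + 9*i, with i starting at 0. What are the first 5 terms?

This is an arithmetic sequence.
i=0: S_0 = -11 + 9*0 = -11
i=1: S_1 = -11 + 9*1 = -2
i=2: S_2 = -11 + 9*2 = 7
i=3: S_3 = -11 + 9*3 = 16
i=4: S_4 = -11 + 9*4 = 25
The first 5 terms are: [-11, -2, 7, 16, 25]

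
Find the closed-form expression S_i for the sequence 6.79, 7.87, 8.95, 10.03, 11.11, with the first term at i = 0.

Check differences: 7.87 - 6.79 = 1.08
8.95 - 7.87 = 1.08
Common difference d = 1.08.
First term a = 6.79.
Formula: S_i = 6.79 + 1.08*i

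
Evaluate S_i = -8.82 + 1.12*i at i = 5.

S_5 = -8.82 + 1.12*5 = -8.82 + 5.6 = -3.22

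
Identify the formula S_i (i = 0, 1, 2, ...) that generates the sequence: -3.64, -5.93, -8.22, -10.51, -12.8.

Check differences: -5.93 - -3.64 = -2.29
-8.22 - -5.93 = -2.29
Common difference d = -2.29.
First term a = -3.64.
Formula: S_i = -3.64 - 2.29*i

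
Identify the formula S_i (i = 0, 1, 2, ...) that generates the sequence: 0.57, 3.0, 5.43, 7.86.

Check differences: 3.0 - 0.57 = 2.43
5.43 - 3.0 = 2.43
Common difference d = 2.43.
First term a = 0.57.
Formula: S_i = 0.57 + 2.43*i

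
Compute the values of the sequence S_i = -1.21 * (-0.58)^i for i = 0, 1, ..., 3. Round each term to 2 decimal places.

This is a geometric sequence.
i=0: S_0 = -1.21 * (-0.58)^0 = -1.21
i=1: S_1 = -1.21 * (-0.58)^1 ≈ 0.7
i=2: S_2 = -1.21 * (-0.58)^2 ≈ -0.41
i=3: S_3 = -1.21 * (-0.58)^3 ≈ 0.24
The first 4 terms are: [-1.21, 0.7, -0.41, 0.24]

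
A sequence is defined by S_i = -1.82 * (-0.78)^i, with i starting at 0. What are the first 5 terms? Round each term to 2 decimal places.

This is a geometric sequence.
i=0: S_0 = -1.82 * (-0.78)^0 = -1.82
i=1: S_1 = -1.82 * (-0.78)^1 ≈ 1.42
i=2: S_2 = -1.82 * (-0.78)^2 ≈ -1.11
i=3: S_3 = -1.82 * (-0.78)^3 ≈ 0.86
i=4: S_4 = -1.82 * (-0.78)^4 ≈ -0.67
The first 5 terms are: [-1.82, 1.42, -1.11, 0.86, -0.67]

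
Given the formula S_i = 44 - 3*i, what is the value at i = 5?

S_5 = 44 + -3*5 = 44 + -15 = 29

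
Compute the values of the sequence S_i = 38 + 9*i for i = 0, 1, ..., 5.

This is an arithmetic sequence.
i=0: S_0 = 38 + 9*0 = 38
i=1: S_1 = 38 + 9*1 = 47
i=2: S_2 = 38 + 9*2 = 56
i=3: S_3 = 38 + 9*3 = 65
i=4: S_4 = 38 + 9*4 = 74
i=5: S_5 = 38 + 9*5 = 83
The first 6 terms are: [38, 47, 56, 65, 74, 83]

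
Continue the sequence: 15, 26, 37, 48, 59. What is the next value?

Differences: 26 - 15 = 11
This is an arithmetic sequence with common difference d = 11.
Next term = 59 + 11 = 70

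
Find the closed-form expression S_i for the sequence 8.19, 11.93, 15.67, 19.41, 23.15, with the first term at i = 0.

Check differences: 11.93 - 8.19 = 3.74
15.67 - 11.93 = 3.74
Common difference d = 3.74.
First term a = 8.19.
Formula: S_i = 8.19 + 3.74*i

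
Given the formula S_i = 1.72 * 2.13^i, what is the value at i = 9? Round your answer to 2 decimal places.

S_9 = 1.72 * 2.13^9 ≈ 1.72 * 902.436 ≈ 1552.19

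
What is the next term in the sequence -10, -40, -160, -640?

Ratios: -40 / -10 = 4.0
This is a geometric sequence with common ratio r = 4.
Next term = -640 * 4 = -2560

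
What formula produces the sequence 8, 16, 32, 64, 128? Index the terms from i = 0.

Check ratios: 16 / 8 = 2.0
Common ratio r = 2.
First term a = 8.
Formula: S_i = 8 * 2^i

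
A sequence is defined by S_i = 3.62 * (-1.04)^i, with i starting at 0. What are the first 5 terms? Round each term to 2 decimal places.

This is a geometric sequence.
i=0: S_0 = 3.62 * (-1.04)^0 = 3.62
i=1: S_1 = 3.62 * (-1.04)^1 ≈ -3.76
i=2: S_2 = 3.62 * (-1.04)^2 ≈ 3.92
i=3: S_3 = 3.62 * (-1.04)^3 ≈ -4.07
i=4: S_4 = 3.62 * (-1.04)^4 ≈ 4.23
The first 5 terms are: [3.62, -3.76, 3.92, -4.07, 4.23]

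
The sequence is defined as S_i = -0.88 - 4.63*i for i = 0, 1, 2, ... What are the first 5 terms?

This is an arithmetic sequence.
i=0: S_0 = -0.88 + -4.63*0 = -0.88
i=1: S_1 = -0.88 + -4.63*1 = -5.51
i=2: S_2 = -0.88 + -4.63*2 = -10.14
i=3: S_3 = -0.88 + -4.63*3 = -14.77
i=4: S_4 = -0.88 + -4.63*4 = -19.4
The first 5 terms are: [-0.88, -5.51, -10.14, -14.77, -19.4]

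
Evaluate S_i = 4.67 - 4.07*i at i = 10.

S_10 = 4.67 + -4.07*10 = 4.67 + -40.7 = -36.03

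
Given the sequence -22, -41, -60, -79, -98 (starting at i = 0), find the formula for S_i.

Check differences: -41 - -22 = -19
-60 - -41 = -19
Common difference d = -19.
First term a = -22.
Formula: S_i = -22 - 19*i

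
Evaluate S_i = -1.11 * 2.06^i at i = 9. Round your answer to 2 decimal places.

S_9 = -1.11 * 2.06^9 ≈ -1.11 * 668.0439 ≈ -741.53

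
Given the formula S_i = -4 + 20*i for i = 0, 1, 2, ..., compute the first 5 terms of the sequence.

This is an arithmetic sequence.
i=0: S_0 = -4 + 20*0 = -4
i=1: S_1 = -4 + 20*1 = 16
i=2: S_2 = -4 + 20*2 = 36
i=3: S_3 = -4 + 20*3 = 56
i=4: S_4 = -4 + 20*4 = 76
The first 5 terms are: [-4, 16, 36, 56, 76]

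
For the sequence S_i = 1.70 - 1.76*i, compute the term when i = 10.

S_10 = 1.7 + -1.76*10 = 1.7 + -17.6 = -15.9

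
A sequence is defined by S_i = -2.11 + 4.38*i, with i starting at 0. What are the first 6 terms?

This is an arithmetic sequence.
i=0: S_0 = -2.11 + 4.38*0 = -2.11
i=1: S_1 = -2.11 + 4.38*1 = 2.27
i=2: S_2 = -2.11 + 4.38*2 = 6.65
i=3: S_3 = -2.11 + 4.38*3 = 11.03
i=4: S_4 = -2.11 + 4.38*4 = 15.41
i=5: S_5 = -2.11 + 4.38*5 = 19.79
The first 6 terms are: [-2.11, 2.27, 6.65, 11.03, 15.41, 19.79]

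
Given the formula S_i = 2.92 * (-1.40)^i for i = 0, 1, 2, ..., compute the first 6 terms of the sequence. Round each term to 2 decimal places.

This is a geometric sequence.
i=0: S_0 = 2.92 * (-1.4)^0 = 2.92
i=1: S_1 = 2.92 * (-1.4)^1 ≈ -4.09
i=2: S_2 = 2.92 * (-1.4)^2 ≈ 5.72
i=3: S_3 = 2.92 * (-1.4)^3 ≈ -8.01
i=4: S_4 = 2.92 * (-1.4)^4 ≈ 11.22
i=5: S_5 = 2.92 * (-1.4)^5 ≈ -15.7
The first 6 terms are: [2.92, -4.09, 5.72, -8.01, 11.22, -15.7]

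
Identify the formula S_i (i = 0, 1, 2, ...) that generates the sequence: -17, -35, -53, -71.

Check differences: -35 - -17 = -18
-53 - -35 = -18
Common difference d = -18.
First term a = -17.
Formula: S_i = -17 - 18*i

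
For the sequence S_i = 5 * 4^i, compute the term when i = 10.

S_10 = 5 * 4^10 = 5 * 1048576 = 5242880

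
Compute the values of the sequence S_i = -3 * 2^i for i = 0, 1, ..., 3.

This is a geometric sequence.
i=0: S_0 = -3 * 2^0 = -3
i=1: S_1 = -3 * 2^1 = -6
i=2: S_2 = -3 * 2^2 = -12
i=3: S_3 = -3 * 2^3 = -24
The first 4 terms are: [-3, -6, -12, -24]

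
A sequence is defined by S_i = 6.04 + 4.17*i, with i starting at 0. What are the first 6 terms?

This is an arithmetic sequence.
i=0: S_0 = 6.04 + 4.17*0 = 6.04
i=1: S_1 = 6.04 + 4.17*1 = 10.21
i=2: S_2 = 6.04 + 4.17*2 = 14.38
i=3: S_3 = 6.04 + 4.17*3 = 18.55
i=4: S_4 = 6.04 + 4.17*4 = 22.72
i=5: S_5 = 6.04 + 4.17*5 = 26.89
The first 6 terms are: [6.04, 10.21, 14.38, 18.55, 22.72, 26.89]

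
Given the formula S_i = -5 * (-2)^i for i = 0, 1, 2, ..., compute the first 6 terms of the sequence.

This is a geometric sequence.
i=0: S_0 = -5 * (-2)^0 = -5
i=1: S_1 = -5 * (-2)^1 = 10
i=2: S_2 = -5 * (-2)^2 = -20
i=3: S_3 = -5 * (-2)^3 = 40
i=4: S_4 = -5 * (-2)^4 = -80
i=5: S_5 = -5 * (-2)^5 = 160
The first 6 terms are: [-5, 10, -20, 40, -80, 160]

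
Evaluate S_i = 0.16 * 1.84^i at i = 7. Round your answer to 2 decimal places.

S_7 = 0.16 * 1.84^7 ≈ 0.16 * 71.4044 ≈ 11.42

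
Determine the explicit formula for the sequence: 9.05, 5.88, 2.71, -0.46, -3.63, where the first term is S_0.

Check differences: 5.88 - 9.05 = -3.17
2.71 - 5.88 = -3.17
Common difference d = -3.17.
First term a = 9.05.
Formula: S_i = 9.05 - 3.17*i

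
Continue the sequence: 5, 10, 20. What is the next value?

Ratios: 10 / 5 = 2.0
This is a geometric sequence with common ratio r = 2.
Next term = 20 * 2 = 40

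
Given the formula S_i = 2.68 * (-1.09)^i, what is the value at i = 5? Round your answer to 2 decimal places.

S_5 = 2.68 * (-1.09)^5 ≈ 2.68 * -1.5386 ≈ -4.12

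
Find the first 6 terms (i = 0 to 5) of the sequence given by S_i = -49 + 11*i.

This is an arithmetic sequence.
i=0: S_0 = -49 + 11*0 = -49
i=1: S_1 = -49 + 11*1 = -38
i=2: S_2 = -49 + 11*2 = -27
i=3: S_3 = -49 + 11*3 = -16
i=4: S_4 = -49 + 11*4 = -5
i=5: S_5 = -49 + 11*5 = 6
The first 6 terms are: [-49, -38, -27, -16, -5, 6]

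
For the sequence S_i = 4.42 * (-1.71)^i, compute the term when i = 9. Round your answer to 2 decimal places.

S_9 = 4.42 * (-1.71)^9 ≈ 4.42 * -125.0158 ≈ -552.57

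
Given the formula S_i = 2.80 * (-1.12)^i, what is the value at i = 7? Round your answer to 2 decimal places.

S_7 = 2.8 * (-1.12)^7 ≈ 2.8 * -2.2107 ≈ -6.19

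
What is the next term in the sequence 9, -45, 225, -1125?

Ratios: -45 / 9 = -5.0
This is a geometric sequence with common ratio r = -5.
Next term = -1125 * -5 = 5625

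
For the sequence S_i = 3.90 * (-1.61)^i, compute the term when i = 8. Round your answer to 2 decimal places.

S_8 = 3.9 * (-1.61)^8 ≈ 3.9 * 45.1447 ≈ 176.06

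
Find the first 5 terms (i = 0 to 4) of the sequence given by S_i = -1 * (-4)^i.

This is a geometric sequence.
i=0: S_0 = -1 * (-4)^0 = -1
i=1: S_1 = -1 * (-4)^1 = 4
i=2: S_2 = -1 * (-4)^2 = -16
i=3: S_3 = -1 * (-4)^3 = 64
i=4: S_4 = -1 * (-4)^4 = -256
The first 5 terms are: [-1, 4, -16, 64, -256]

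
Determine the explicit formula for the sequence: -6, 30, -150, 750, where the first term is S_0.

Check ratios: 30 / -6 = -5.0
Common ratio r = -5.
First term a = -6.
Formula: S_i = -6 * (-5)^i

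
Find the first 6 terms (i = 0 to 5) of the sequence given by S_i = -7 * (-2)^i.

This is a geometric sequence.
i=0: S_0 = -7 * (-2)^0 = -7
i=1: S_1 = -7 * (-2)^1 = 14
i=2: S_2 = -7 * (-2)^2 = -28
i=3: S_3 = -7 * (-2)^3 = 56
i=4: S_4 = -7 * (-2)^4 = -112
i=5: S_5 = -7 * (-2)^5 = 224
The first 6 terms are: [-7, 14, -28, 56, -112, 224]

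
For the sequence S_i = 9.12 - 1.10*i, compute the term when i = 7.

S_7 = 9.12 + -1.1*7 = 9.12 + -7.7 = 1.42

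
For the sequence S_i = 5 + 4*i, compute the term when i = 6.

S_6 = 5 + 4*6 = 5 + 24 = 29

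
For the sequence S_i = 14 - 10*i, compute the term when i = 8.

S_8 = 14 + -10*8 = 14 + -80 = -66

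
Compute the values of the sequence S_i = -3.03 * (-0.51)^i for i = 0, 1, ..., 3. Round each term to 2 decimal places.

This is a geometric sequence.
i=0: S_0 = -3.03 * (-0.51)^0 = -3.03
i=1: S_1 = -3.03 * (-0.51)^1 ≈ 1.55
i=2: S_2 = -3.03 * (-0.51)^2 ≈ -0.79
i=3: S_3 = -3.03 * (-0.51)^3 ≈ 0.4
The first 4 terms are: [-3.03, 1.55, -0.79, 0.4]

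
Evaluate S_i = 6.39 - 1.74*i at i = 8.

S_8 = 6.39 + -1.74*8 = 6.39 + -13.92 = -7.53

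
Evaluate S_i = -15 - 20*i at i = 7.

S_7 = -15 + -20*7 = -15 + -140 = -155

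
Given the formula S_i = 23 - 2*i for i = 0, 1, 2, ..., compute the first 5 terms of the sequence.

This is an arithmetic sequence.
i=0: S_0 = 23 + -2*0 = 23
i=1: S_1 = 23 + -2*1 = 21
i=2: S_2 = 23 + -2*2 = 19
i=3: S_3 = 23 + -2*3 = 17
i=4: S_4 = 23 + -2*4 = 15
The first 5 terms are: [23, 21, 19, 17, 15]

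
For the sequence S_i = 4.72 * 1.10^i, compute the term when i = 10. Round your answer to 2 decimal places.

S_10 = 4.72 * 1.1^10 ≈ 4.72 * 2.5937 ≈ 12.24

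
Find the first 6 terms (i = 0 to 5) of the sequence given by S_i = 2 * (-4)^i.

This is a geometric sequence.
i=0: S_0 = 2 * (-4)^0 = 2
i=1: S_1 = 2 * (-4)^1 = -8
i=2: S_2 = 2 * (-4)^2 = 32
i=3: S_3 = 2 * (-4)^3 = -128
i=4: S_4 = 2 * (-4)^4 = 512
i=5: S_5 = 2 * (-4)^5 = -2048
The first 6 terms are: [2, -8, 32, -128, 512, -2048]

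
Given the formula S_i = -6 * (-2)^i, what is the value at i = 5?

S_5 = -6 * (-2)^5 = -6 * -32 = 192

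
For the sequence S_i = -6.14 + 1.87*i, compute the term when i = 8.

S_8 = -6.14 + 1.87*8 = -6.14 + 14.96 = 8.82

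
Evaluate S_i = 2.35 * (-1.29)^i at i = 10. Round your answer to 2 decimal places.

S_10 = 2.35 * (-1.29)^10 ≈ 2.35 * 12.7614 ≈ 29.99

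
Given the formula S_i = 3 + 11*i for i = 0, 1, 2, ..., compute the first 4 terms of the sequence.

This is an arithmetic sequence.
i=0: S_0 = 3 + 11*0 = 3
i=1: S_1 = 3 + 11*1 = 14
i=2: S_2 = 3 + 11*2 = 25
i=3: S_3 = 3 + 11*3 = 36
The first 4 terms are: [3, 14, 25, 36]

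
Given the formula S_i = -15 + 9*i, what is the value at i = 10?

S_10 = -15 + 9*10 = -15 + 90 = 75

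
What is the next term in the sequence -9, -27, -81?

Ratios: -27 / -9 = 3.0
This is a geometric sequence with common ratio r = 3.
Next term = -81 * 3 = -243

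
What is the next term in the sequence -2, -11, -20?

Differences: -11 - -2 = -9
This is an arithmetic sequence with common difference d = -9.
Next term = -20 + -9 = -29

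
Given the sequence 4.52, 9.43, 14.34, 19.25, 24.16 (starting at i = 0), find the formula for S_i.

Check differences: 9.43 - 4.52 = 4.91
14.34 - 9.43 = 4.91
Common difference d = 4.91.
First term a = 4.52.
Formula: S_i = 4.52 + 4.91*i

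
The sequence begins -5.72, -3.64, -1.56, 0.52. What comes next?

Differences: -3.64 - -5.72 = 2.08
This is an arithmetic sequence with common difference d = 2.08.
Next term = 0.52 + 2.08 = 2.6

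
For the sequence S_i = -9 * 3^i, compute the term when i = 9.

S_9 = -9 * 3^9 = -9 * 19683 = -177147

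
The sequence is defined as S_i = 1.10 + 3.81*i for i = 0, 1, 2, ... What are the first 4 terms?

This is an arithmetic sequence.
i=0: S_0 = 1.1 + 3.81*0 = 1.1
i=1: S_1 = 1.1 + 3.81*1 = 4.91
i=2: S_2 = 1.1 + 3.81*2 = 8.72
i=3: S_3 = 1.1 + 3.81*3 = 12.53
The first 4 terms are: [1.1, 4.91, 8.72, 12.53]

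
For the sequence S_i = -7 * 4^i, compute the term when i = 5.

S_5 = -7 * 4^5 = -7 * 1024 = -7168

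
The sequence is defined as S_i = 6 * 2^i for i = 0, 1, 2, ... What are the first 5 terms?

This is a geometric sequence.
i=0: S_0 = 6 * 2^0 = 6
i=1: S_1 = 6 * 2^1 = 12
i=2: S_2 = 6 * 2^2 = 24
i=3: S_3 = 6 * 2^3 = 48
i=4: S_4 = 6 * 2^4 = 96
The first 5 terms are: [6, 12, 24, 48, 96]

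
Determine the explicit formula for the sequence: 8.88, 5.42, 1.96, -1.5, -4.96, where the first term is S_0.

Check differences: 5.42 - 8.88 = -3.46
1.96 - 5.42 = -3.46
Common difference d = -3.46.
First term a = 8.88.
Formula: S_i = 8.88 - 3.46*i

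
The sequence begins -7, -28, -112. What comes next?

Ratios: -28 / -7 = 4.0
This is a geometric sequence with common ratio r = 4.
Next term = -112 * 4 = -448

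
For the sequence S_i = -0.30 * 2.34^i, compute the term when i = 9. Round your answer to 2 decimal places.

S_9 = -0.3 * 2.34^9 ≈ -0.3 * 2103.501 ≈ -631.05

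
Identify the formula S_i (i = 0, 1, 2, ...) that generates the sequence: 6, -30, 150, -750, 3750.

Check ratios: -30 / 6 = -5.0
Common ratio r = -5.
First term a = 6.
Formula: S_i = 6 * (-5)^i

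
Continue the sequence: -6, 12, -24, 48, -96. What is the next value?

Ratios: 12 / -6 = -2.0
This is a geometric sequence with common ratio r = -2.
Next term = -96 * -2 = 192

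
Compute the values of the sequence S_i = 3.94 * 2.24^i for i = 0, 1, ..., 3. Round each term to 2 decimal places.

This is a geometric sequence.
i=0: S_0 = 3.94 * 2.24^0 = 3.94
i=1: S_1 = 3.94 * 2.24^1 ≈ 8.83
i=2: S_2 = 3.94 * 2.24^2 ≈ 19.77
i=3: S_3 = 3.94 * 2.24^3 ≈ 44.28
The first 4 terms are: [3.94, 8.83, 19.77, 44.28]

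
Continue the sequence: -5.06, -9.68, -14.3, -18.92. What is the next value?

Differences: -9.68 - -5.06 = -4.62
This is an arithmetic sequence with common difference d = -4.62.
Next term = -18.92 + -4.62 = -23.54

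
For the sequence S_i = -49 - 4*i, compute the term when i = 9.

S_9 = -49 + -4*9 = -49 + -36 = -85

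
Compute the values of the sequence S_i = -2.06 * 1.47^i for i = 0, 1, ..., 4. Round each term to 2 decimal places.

This is a geometric sequence.
i=0: S_0 = -2.06 * 1.47^0 = -2.06
i=1: S_1 = -2.06 * 1.47^1 ≈ -3.03
i=2: S_2 = -2.06 * 1.47^2 ≈ -4.45
i=3: S_3 = -2.06 * 1.47^3 ≈ -6.54
i=4: S_4 = -2.06 * 1.47^4 ≈ -9.62
The first 5 terms are: [-2.06, -3.03, -4.45, -6.54, -9.62]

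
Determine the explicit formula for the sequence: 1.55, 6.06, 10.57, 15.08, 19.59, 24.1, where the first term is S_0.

Check differences: 6.06 - 1.55 = 4.51
10.57 - 6.06 = 4.51
Common difference d = 4.51.
First term a = 1.55.
Formula: S_i = 1.55 + 4.51*i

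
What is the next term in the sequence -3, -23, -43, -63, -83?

Differences: -23 - -3 = -20
This is an arithmetic sequence with common difference d = -20.
Next term = -83 + -20 = -103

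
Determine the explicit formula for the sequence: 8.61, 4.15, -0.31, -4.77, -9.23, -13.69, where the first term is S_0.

Check differences: 4.15 - 8.61 = -4.46
-0.31 - 4.15 = -4.46
Common difference d = -4.46.
First term a = 8.61.
Formula: S_i = 8.61 - 4.46*i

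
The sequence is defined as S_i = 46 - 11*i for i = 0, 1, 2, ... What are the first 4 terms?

This is an arithmetic sequence.
i=0: S_0 = 46 + -11*0 = 46
i=1: S_1 = 46 + -11*1 = 35
i=2: S_2 = 46 + -11*2 = 24
i=3: S_3 = 46 + -11*3 = 13
The first 4 terms are: [46, 35, 24, 13]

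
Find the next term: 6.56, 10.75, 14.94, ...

Differences: 10.75 - 6.56 = 4.19
This is an arithmetic sequence with common difference d = 4.19.
Next term = 14.94 + 4.19 = 19.13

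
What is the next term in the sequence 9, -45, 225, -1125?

Ratios: -45 / 9 = -5.0
This is a geometric sequence with common ratio r = -5.
Next term = -1125 * -5 = 5625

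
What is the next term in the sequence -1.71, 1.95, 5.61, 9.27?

Differences: 1.95 - -1.71 = 3.66
This is an arithmetic sequence with common difference d = 3.66.
Next term = 9.27 + 3.66 = 12.93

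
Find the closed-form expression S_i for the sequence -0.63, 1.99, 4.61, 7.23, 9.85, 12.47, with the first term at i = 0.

Check differences: 1.99 - -0.63 = 2.62
4.61 - 1.99 = 2.62
Common difference d = 2.62.
First term a = -0.63.
Formula: S_i = -0.63 + 2.62*i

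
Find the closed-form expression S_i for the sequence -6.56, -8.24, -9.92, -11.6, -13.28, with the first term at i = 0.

Check differences: -8.24 - -6.56 = -1.68
-9.92 - -8.24 = -1.68
Common difference d = -1.68.
First term a = -6.56.
Formula: S_i = -6.56 - 1.68*i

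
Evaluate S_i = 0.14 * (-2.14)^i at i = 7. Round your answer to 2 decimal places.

S_7 = 0.14 * (-2.14)^7 ≈ 0.14 * -205.54 ≈ -28.78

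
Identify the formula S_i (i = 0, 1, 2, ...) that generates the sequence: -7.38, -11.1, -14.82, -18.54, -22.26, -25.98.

Check differences: -11.1 - -7.38 = -3.72
-14.82 - -11.1 = -3.72
Common difference d = -3.72.
First term a = -7.38.
Formula: S_i = -7.38 - 3.72*i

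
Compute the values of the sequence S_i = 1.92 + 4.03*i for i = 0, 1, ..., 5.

This is an arithmetic sequence.
i=0: S_0 = 1.92 + 4.03*0 = 1.92
i=1: S_1 = 1.92 + 4.03*1 = 5.95
i=2: S_2 = 1.92 + 4.03*2 = 9.98
i=3: S_3 = 1.92 + 4.03*3 = 14.01
i=4: S_4 = 1.92 + 4.03*4 = 18.04
i=5: S_5 = 1.92 + 4.03*5 = 22.07
The first 6 terms are: [1.92, 5.95, 9.98, 14.01, 18.04, 22.07]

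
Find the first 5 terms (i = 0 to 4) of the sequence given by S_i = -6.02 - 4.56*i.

This is an arithmetic sequence.
i=0: S_0 = -6.02 + -4.56*0 = -6.02
i=1: S_1 = -6.02 + -4.56*1 = -10.58
i=2: S_2 = -6.02 + -4.56*2 = -15.14
i=3: S_3 = -6.02 + -4.56*3 = -19.7
i=4: S_4 = -6.02 + -4.56*4 = -24.26
The first 5 terms are: [-6.02, -10.58, -15.14, -19.7, -24.26]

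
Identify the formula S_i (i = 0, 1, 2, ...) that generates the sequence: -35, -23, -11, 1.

Check differences: -23 - -35 = 12
-11 - -23 = 12
Common difference d = 12.
First term a = -35.
Formula: S_i = -35 + 12*i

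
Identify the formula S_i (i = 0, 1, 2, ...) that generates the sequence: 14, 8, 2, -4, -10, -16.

Check differences: 8 - 14 = -6
2 - 8 = -6
Common difference d = -6.
First term a = 14.
Formula: S_i = 14 - 6*i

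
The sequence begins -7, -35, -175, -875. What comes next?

Ratios: -35 / -7 = 5.0
This is a geometric sequence with common ratio r = 5.
Next term = -875 * 5 = -4375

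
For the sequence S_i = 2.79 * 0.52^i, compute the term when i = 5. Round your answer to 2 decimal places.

S_5 = 2.79 * 0.52^5 ≈ 2.79 * 0.038 ≈ 0.11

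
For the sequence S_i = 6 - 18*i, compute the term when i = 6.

S_6 = 6 + -18*6 = 6 + -108 = -102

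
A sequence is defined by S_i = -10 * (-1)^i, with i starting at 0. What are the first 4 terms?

This is a geometric sequence.
i=0: S_0 = -10 * (-1)^0 = -10
i=1: S_1 = -10 * (-1)^1 = 10
i=2: S_2 = -10 * (-1)^2 = -10
i=3: S_3 = -10 * (-1)^3 = 10
The first 4 terms are: [-10, 10, -10, 10]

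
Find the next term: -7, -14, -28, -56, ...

Ratios: -14 / -7 = 2.0
This is a geometric sequence with common ratio r = 2.
Next term = -56 * 2 = -112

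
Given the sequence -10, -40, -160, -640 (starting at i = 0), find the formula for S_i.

Check ratios: -40 / -10 = 4.0
Common ratio r = 4.
First term a = -10.
Formula: S_i = -10 * 4^i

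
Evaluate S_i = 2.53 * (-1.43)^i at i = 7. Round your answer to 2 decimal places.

S_7 = 2.53 * (-1.43)^7 ≈ 2.53 * -12.2279 ≈ -30.94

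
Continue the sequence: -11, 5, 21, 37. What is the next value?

Differences: 5 - -11 = 16
This is an arithmetic sequence with common difference d = 16.
Next term = 37 + 16 = 53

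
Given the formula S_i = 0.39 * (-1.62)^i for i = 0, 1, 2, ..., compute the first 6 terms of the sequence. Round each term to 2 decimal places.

This is a geometric sequence.
i=0: S_0 = 0.39 * (-1.62)^0 = 0.39
i=1: S_1 = 0.39 * (-1.62)^1 ≈ -0.63
i=2: S_2 = 0.39 * (-1.62)^2 ≈ 1.02
i=3: S_3 = 0.39 * (-1.62)^3 ≈ -1.66
i=4: S_4 = 0.39 * (-1.62)^4 ≈ 2.69
i=5: S_5 = 0.39 * (-1.62)^5 ≈ -4.35
The first 6 terms are: [0.39, -0.63, 1.02, -1.66, 2.69, -4.35]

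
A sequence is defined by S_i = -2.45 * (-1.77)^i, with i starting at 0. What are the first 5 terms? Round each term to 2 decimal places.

This is a geometric sequence.
i=0: S_0 = -2.45 * (-1.77)^0 = -2.45
i=1: S_1 = -2.45 * (-1.77)^1 ≈ 4.34
i=2: S_2 = -2.45 * (-1.77)^2 ≈ -7.68
i=3: S_3 = -2.45 * (-1.77)^3 ≈ 13.59
i=4: S_4 = -2.45 * (-1.77)^4 ≈ -24.05
The first 5 terms are: [-2.45, 4.34, -7.68, 13.59, -24.05]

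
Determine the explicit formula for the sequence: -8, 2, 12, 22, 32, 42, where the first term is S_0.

Check differences: 2 - -8 = 10
12 - 2 = 10
Common difference d = 10.
First term a = -8.
Formula: S_i = -8 + 10*i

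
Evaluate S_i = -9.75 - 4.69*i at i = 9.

S_9 = -9.75 + -4.69*9 = -9.75 + -42.21 = -51.96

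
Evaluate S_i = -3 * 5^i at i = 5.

S_5 = -3 * 5^5 = -3 * 3125 = -9375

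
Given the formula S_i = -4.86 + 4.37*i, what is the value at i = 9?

S_9 = -4.86 + 4.37*9 = -4.86 + 39.33 = 34.47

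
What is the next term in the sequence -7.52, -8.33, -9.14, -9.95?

Differences: -8.33 - -7.52 = -0.81
This is an arithmetic sequence with common difference d = -0.81.
Next term = -9.95 + -0.81 = -10.76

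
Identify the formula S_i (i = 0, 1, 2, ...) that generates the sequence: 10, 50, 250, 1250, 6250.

Check ratios: 50 / 10 = 5.0
Common ratio r = 5.
First term a = 10.
Formula: S_i = 10 * 5^i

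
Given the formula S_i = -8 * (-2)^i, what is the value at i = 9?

S_9 = -8 * (-2)^9 = -8 * -512 = 4096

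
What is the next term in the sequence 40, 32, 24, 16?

Differences: 32 - 40 = -8
This is an arithmetic sequence with common difference d = -8.
Next term = 16 + -8 = 8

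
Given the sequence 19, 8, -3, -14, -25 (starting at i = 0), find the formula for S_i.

Check differences: 8 - 19 = -11
-3 - 8 = -11
Common difference d = -11.
First term a = 19.
Formula: S_i = 19 - 11*i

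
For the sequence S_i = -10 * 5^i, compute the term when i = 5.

S_5 = -10 * 5^5 = -10 * 3125 = -31250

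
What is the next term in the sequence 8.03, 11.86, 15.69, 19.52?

Differences: 11.86 - 8.03 = 3.83
This is an arithmetic sequence with common difference d = 3.83.
Next term = 19.52 + 3.83 = 23.35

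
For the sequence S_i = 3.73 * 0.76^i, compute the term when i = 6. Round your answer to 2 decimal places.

S_6 = 3.73 * 0.76^6 ≈ 3.73 * 0.1927 ≈ 0.72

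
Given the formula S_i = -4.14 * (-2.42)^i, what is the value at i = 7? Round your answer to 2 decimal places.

S_7 = -4.14 * (-2.42)^7 ≈ -4.14 * -486.0798 ≈ 2012.37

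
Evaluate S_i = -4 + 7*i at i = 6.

S_6 = -4 + 7*6 = -4 + 42 = 38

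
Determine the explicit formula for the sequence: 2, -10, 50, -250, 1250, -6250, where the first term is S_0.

Check ratios: -10 / 2 = -5.0
Common ratio r = -5.
First term a = 2.
Formula: S_i = 2 * (-5)^i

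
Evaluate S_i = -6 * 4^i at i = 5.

S_5 = -6 * 4^5 = -6 * 1024 = -6144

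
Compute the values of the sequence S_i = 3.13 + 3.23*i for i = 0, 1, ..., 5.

This is an arithmetic sequence.
i=0: S_0 = 3.13 + 3.23*0 = 3.13
i=1: S_1 = 3.13 + 3.23*1 = 6.36
i=2: S_2 = 3.13 + 3.23*2 = 9.59
i=3: S_3 = 3.13 + 3.23*3 = 12.82
i=4: S_4 = 3.13 + 3.23*4 = 16.05
i=5: S_5 = 3.13 + 3.23*5 = 19.28
The first 6 terms are: [3.13, 6.36, 9.59, 12.82, 16.05, 19.28]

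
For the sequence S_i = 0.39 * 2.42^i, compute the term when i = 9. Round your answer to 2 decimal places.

S_9 = 0.39 * 2.42^9 ≈ 0.39 * 2846.6777 ≈ 1110.2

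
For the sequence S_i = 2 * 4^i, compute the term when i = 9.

S_9 = 2 * 4^9 = 2 * 262144 = 524288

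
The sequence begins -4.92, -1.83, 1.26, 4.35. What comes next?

Differences: -1.83 - -4.92 = 3.09
This is an arithmetic sequence with common difference d = 3.09.
Next term = 4.35 + 3.09 = 7.44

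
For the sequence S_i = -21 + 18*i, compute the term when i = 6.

S_6 = -21 + 18*6 = -21 + 108 = 87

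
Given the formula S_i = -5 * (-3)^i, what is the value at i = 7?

S_7 = -5 * (-3)^7 = -5 * -2187 = 10935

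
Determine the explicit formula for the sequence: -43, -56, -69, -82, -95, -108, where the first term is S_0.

Check differences: -56 - -43 = -13
-69 - -56 = -13
Common difference d = -13.
First term a = -43.
Formula: S_i = -43 - 13*i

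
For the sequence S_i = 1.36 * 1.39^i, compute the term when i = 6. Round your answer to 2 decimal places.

S_6 = 1.36 * 1.39^6 ≈ 1.36 * 7.2125 ≈ 9.81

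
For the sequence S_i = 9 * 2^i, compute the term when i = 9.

S_9 = 9 * 2^9 = 9 * 512 = 4608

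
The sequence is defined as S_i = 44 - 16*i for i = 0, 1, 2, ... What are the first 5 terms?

This is an arithmetic sequence.
i=0: S_0 = 44 + -16*0 = 44
i=1: S_1 = 44 + -16*1 = 28
i=2: S_2 = 44 + -16*2 = 12
i=3: S_3 = 44 + -16*3 = -4
i=4: S_4 = 44 + -16*4 = -20
The first 5 terms are: [44, 28, 12, -4, -20]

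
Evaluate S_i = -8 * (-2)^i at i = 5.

S_5 = -8 * (-2)^5 = -8 * -32 = 256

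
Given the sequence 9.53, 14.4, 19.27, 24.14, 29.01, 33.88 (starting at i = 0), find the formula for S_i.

Check differences: 14.4 - 9.53 = 4.87
19.27 - 14.4 = 4.87
Common difference d = 4.87.
First term a = 9.53.
Formula: S_i = 9.53 + 4.87*i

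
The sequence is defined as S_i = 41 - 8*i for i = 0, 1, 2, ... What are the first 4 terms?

This is an arithmetic sequence.
i=0: S_0 = 41 + -8*0 = 41
i=1: S_1 = 41 + -8*1 = 33
i=2: S_2 = 41 + -8*2 = 25
i=3: S_3 = 41 + -8*3 = 17
The first 4 terms are: [41, 33, 25, 17]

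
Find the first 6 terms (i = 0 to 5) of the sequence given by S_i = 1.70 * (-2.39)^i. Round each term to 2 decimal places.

This is a geometric sequence.
i=0: S_0 = 1.7 * (-2.39)^0 = 1.7
i=1: S_1 = 1.7 * (-2.39)^1 ≈ -4.06
i=2: S_2 = 1.7 * (-2.39)^2 ≈ 9.71
i=3: S_3 = 1.7 * (-2.39)^3 ≈ -23.21
i=4: S_4 = 1.7 * (-2.39)^4 ≈ 55.47
i=5: S_5 = 1.7 * (-2.39)^5 ≈ -132.57
The first 6 terms are: [1.7, -4.06, 9.71, -23.21, 55.47, -132.57]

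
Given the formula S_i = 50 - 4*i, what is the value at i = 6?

S_6 = 50 + -4*6 = 50 + -24 = 26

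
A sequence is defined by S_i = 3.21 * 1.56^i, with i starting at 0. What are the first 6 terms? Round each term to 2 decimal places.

This is a geometric sequence.
i=0: S_0 = 3.21 * 1.56^0 = 3.21
i=1: S_1 = 3.21 * 1.56^1 ≈ 5.01
i=2: S_2 = 3.21 * 1.56^2 ≈ 7.81
i=3: S_3 = 3.21 * 1.56^3 ≈ 12.19
i=4: S_4 = 3.21 * 1.56^4 ≈ 19.01
i=5: S_5 = 3.21 * 1.56^5 ≈ 29.66
The first 6 terms are: [3.21, 5.01, 7.81, 12.19, 19.01, 29.66]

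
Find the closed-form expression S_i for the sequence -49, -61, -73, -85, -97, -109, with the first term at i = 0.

Check differences: -61 - -49 = -12
-73 - -61 = -12
Common difference d = -12.
First term a = -49.
Formula: S_i = -49 - 12*i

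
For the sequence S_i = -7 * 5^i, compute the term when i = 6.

S_6 = -7 * 5^6 = -7 * 15625 = -109375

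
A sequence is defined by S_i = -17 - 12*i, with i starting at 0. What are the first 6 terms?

This is an arithmetic sequence.
i=0: S_0 = -17 + -12*0 = -17
i=1: S_1 = -17 + -12*1 = -29
i=2: S_2 = -17 + -12*2 = -41
i=3: S_3 = -17 + -12*3 = -53
i=4: S_4 = -17 + -12*4 = -65
i=5: S_5 = -17 + -12*5 = -77
The first 6 terms are: [-17, -29, -41, -53, -65, -77]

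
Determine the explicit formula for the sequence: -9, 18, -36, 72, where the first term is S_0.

Check ratios: 18 / -9 = -2.0
Common ratio r = -2.
First term a = -9.
Formula: S_i = -9 * (-2)^i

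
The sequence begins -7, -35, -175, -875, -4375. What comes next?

Ratios: -35 / -7 = 5.0
This is a geometric sequence with common ratio r = 5.
Next term = -4375 * 5 = -21875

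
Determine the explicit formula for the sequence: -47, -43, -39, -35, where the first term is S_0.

Check differences: -43 - -47 = 4
-39 - -43 = 4
Common difference d = 4.
First term a = -47.
Formula: S_i = -47 + 4*i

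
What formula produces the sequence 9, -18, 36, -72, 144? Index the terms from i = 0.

Check ratios: -18 / 9 = -2.0
Common ratio r = -2.
First term a = 9.
Formula: S_i = 9 * (-2)^i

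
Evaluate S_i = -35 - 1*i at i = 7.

S_7 = -35 + -1*7 = -35 + -7 = -42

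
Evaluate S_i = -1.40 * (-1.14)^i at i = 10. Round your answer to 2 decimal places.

S_10 = -1.4 * (-1.14)^10 ≈ -1.4 * 3.7072 ≈ -5.19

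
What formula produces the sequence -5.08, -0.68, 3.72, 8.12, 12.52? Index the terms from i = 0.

Check differences: -0.68 - -5.08 = 4.4
3.72 - -0.68 = 4.4
Common difference d = 4.4.
First term a = -5.08.
Formula: S_i = -5.08 + 4.40*i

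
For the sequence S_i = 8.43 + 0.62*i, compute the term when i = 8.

S_8 = 8.43 + 0.62*8 = 8.43 + 4.96 = 13.39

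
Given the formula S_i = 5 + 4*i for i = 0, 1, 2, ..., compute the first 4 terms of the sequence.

This is an arithmetic sequence.
i=0: S_0 = 5 + 4*0 = 5
i=1: S_1 = 5 + 4*1 = 9
i=2: S_2 = 5 + 4*2 = 13
i=3: S_3 = 5 + 4*3 = 17
The first 4 terms are: [5, 9, 13, 17]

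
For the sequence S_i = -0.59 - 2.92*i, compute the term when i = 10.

S_10 = -0.59 + -2.92*10 = -0.59 + -29.2 = -29.79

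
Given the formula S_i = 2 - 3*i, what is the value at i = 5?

S_5 = 2 + -3*5 = 2 + -15 = -13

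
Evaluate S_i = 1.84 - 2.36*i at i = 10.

S_10 = 1.84 + -2.36*10 = 1.84 + -23.6 = -21.76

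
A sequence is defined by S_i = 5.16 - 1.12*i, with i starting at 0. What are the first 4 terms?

This is an arithmetic sequence.
i=0: S_0 = 5.16 + -1.12*0 = 5.16
i=1: S_1 = 5.16 + -1.12*1 = 4.04
i=2: S_2 = 5.16 + -1.12*2 = 2.92
i=3: S_3 = 5.16 + -1.12*3 = 1.8
The first 4 terms are: [5.16, 4.04, 2.92, 1.8]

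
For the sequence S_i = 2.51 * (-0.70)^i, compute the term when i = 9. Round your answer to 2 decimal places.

S_9 = 2.51 * (-0.7)^9 ≈ 2.51 * -0.0404 ≈ -0.1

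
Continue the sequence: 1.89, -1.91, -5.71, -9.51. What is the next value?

Differences: -1.91 - 1.89 = -3.8
This is an arithmetic sequence with common difference d = -3.8.
Next term = -9.51 + -3.8 = -13.31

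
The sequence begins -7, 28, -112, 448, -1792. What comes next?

Ratios: 28 / -7 = -4.0
This is a geometric sequence with common ratio r = -4.
Next term = -1792 * -4 = 7168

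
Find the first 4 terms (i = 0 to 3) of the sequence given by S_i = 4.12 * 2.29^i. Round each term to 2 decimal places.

This is a geometric sequence.
i=0: S_0 = 4.12 * 2.29^0 = 4.12
i=1: S_1 = 4.12 * 2.29^1 ≈ 9.43
i=2: S_2 = 4.12 * 2.29^2 ≈ 21.61
i=3: S_3 = 4.12 * 2.29^3 ≈ 49.48
The first 4 terms are: [4.12, 9.43, 21.61, 49.48]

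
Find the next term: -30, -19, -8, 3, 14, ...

Differences: -19 - -30 = 11
This is an arithmetic sequence with common difference d = 11.
Next term = 14 + 11 = 25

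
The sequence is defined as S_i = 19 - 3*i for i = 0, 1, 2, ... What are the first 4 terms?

This is an arithmetic sequence.
i=0: S_0 = 19 + -3*0 = 19
i=1: S_1 = 19 + -3*1 = 16
i=2: S_2 = 19 + -3*2 = 13
i=3: S_3 = 19 + -3*3 = 10
The first 4 terms are: [19, 16, 13, 10]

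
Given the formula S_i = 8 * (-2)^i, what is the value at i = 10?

S_10 = 8 * (-2)^10 = 8 * 1024 = 8192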